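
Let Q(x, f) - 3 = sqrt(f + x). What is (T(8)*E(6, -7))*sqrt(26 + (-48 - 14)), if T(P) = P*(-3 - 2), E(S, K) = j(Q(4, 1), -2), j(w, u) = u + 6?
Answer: -960*I ≈ -960.0*I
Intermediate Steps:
Q(x, f) = 3 + sqrt(f + x)
j(w, u) = 6 + u
E(S, K) = 4 (E(S, K) = 6 - 2 = 4)
T(P) = -5*P (T(P) = P*(-5) = -5*P)
(T(8)*E(6, -7))*sqrt(26 + (-48 - 14)) = (-5*8*4)*sqrt(26 + (-48 - 14)) = (-40*4)*sqrt(26 - 62) = -960*I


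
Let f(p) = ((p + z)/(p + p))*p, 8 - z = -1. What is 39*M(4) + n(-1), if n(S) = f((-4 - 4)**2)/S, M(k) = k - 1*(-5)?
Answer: 629/2 ≈ 314.50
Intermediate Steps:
z = 9 (z = 8 - 1*(-1) = 8 + 1 = 9)
M(k) = 5 + k (M(k) = k + 5 = 5 + k)
f(p) = 9/2 + p/2 (f(p) = ((p + 9)/(p + p))*p = ((9 + p)/((2*p)))*p = ((9 + p)*(1/(2*p)))*p = ((9 + p)/(2*p))*p = 9/2 + p/2)
n(S) = 73/(2*S) (n(S) = (9/2 + (-4 - 4)**2/2)/S = (9/2 + (1/2)*(-8)**2)/S = (9/2 + (1/2)*64)/S = (9/2 + 32)/S = 73/(2*S))
39*M(4) + n(-1) = 39*(5 + 4) + (73/2)/(-1) = 39*9 + (73/2)*(-1) = 351 - 73/2 = 629/2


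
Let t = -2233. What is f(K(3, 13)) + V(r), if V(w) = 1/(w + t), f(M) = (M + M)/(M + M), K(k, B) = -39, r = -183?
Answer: 2415/2416 ≈ 0.99959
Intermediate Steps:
f(M) = 1 (f(M) = (2*M)/((2*M)) = (2*M)*(1/(2*M)) = 1)
V(w) = 1/(-2233 + w) (V(w) = 1/(w - 2233) = 1/(-2233 + w))
f(K(3, 13)) + V(r) = 1 + 1/(-2233 - 183) = 1 + 1/(-2416) = 1 - 1/2416 = 2415/2416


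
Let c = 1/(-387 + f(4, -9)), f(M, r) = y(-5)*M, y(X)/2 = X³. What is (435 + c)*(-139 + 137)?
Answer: -1206688/1387 ≈ -870.00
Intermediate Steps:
y(X) = 2*X³
f(M, r) = -250*M (f(M, r) = (2*(-5)³)*M = (2*(-125))*M = -250*M)
c = -1/1387 (c = 1/(-387 - 250*4) = 1/(-387 - 1000) = 1/(-1387) = -1/1387 ≈ -0.00072098)
(435 + c)*(-139 + 137) = (435 - 1/1387)*(-139 + 137) = (603344/1387)*(-2) = -1206688/1387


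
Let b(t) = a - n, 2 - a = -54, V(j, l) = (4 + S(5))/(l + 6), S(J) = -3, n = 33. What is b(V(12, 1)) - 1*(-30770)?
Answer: 30793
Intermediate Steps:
V(j, l) = 1/(6 + l) (V(j, l) = (4 - 3)/(l + 6) = 1/(6 + l))
a = 56 (a = 2 - 1*(-54) = 2 + 54 = 56)
b(t) = 23 (b(t) = 56 - 1*33 = 56 - 33 = 23)
b(V(12, 1)) - 1*(-30770) = 23 - 1*(-30770) = 23 + 30770 = 30793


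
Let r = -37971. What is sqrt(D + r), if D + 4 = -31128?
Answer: I*sqrt(69103) ≈ 262.87*I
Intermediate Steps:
D = -31132 (D = -4 - 31128 = -31132)
sqrt(D + r) = sqrt(-31132 - 37971) = sqrt(-69103) = I*sqrt(69103)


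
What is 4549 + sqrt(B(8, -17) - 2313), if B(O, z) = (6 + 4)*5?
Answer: 4549 + I*sqrt(2263) ≈ 4549.0 + 47.571*I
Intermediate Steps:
B(O, z) = 50 (B(O, z) = 10*5 = 50)
4549 + sqrt(B(8, -17) - 2313) = 4549 + sqrt(50 - 2313) = 4549 + sqrt(-2263) = 4549 + I*sqrt(2263)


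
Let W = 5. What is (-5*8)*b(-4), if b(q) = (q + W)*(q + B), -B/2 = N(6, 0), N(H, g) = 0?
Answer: 160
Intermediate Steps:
B = 0 (B = -2*0 = 0)
b(q) = q*(5 + q) (b(q) = (q + 5)*(q + 0) = (5 + q)*q = q*(5 + q))
(-5*8)*b(-4) = (-5*8)*(-4*(5 - 4)) = -(-160) = -40*(-4) = 160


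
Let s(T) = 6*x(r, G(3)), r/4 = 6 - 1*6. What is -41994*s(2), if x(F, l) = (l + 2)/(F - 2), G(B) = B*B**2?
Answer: 3653478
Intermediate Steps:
G(B) = B**3
r = 0 (r = 4*(6 - 1*6) = 4*(6 - 6) = 4*0 = 0)
x(F, l) = (2 + l)/(-2 + F)
s(T) = -87 (s(T) = 6*((2 + 3**3)/(-2 + 0)) = 6*((2 + 27)/(-2)) = 6*(-1/2*29) = 6*(-29/2) = -87)
-41994*s(2) = -41994*(-87) = 3653478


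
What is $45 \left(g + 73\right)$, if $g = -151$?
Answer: $-3510$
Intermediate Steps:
$45 \left(g + 73\right) = 45 \left(-151 + 73\right) = 45 \left(-78\right) = -3510$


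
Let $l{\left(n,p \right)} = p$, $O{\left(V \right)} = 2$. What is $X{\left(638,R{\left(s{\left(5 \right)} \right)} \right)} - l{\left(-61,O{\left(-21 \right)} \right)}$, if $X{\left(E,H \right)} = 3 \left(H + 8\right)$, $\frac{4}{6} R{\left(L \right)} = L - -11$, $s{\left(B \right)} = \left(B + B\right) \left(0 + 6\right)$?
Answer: $\frac{683}{2} \approx 341.5$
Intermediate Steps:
$s{\left(B \right)} = 12 B$ ($s{\left(B \right)} = 2 B 6 = 12 B$)
$R{\left(L \right)} = \frac{33}{2} + \frac{3 L}{2}$ ($R{\left(L \right)} = \frac{3 \left(L - -11\right)}{2} = \frac{3 \left(L + 11\right)}{2} = \frac{3 \left(11 + L\right)}{2} = \frac{33}{2} + \frac{3 L}{2}$)
$X{\left(E,H \right)} = 24 + 3 H$ ($X{\left(E,H \right)} = 3 \left(8 + H\right) = 24 + 3 H$)
$X{\left(638,R{\left(s{\left(5 \right)} \right)} \right)} - l{\left(-61,O{\left(-21 \right)} \right)} = \left(24 + 3 \left(\frac{33}{2} + \frac{3 \cdot 12 \cdot 5}{2}\right)\right) - 2 = \left(24 + 3 \left(\frac{33}{2} + \frac{3}{2} \cdot 60\right)\right) - 2 = \left(24 + 3 \left(\frac{33}{2} + 90\right)\right) - 2 = \left(24 + 3 \cdot \frac{213}{2}\right) - 2 = \left(24 + \frac{639}{2}\right) - 2 = \frac{687}{2} - 2 = \frac{683}{2}$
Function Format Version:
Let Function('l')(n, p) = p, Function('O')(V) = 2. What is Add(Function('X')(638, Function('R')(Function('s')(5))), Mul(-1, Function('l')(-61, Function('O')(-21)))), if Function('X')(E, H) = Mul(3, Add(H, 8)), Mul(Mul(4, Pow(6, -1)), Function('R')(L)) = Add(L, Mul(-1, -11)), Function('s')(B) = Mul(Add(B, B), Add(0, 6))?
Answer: Rational(683, 2) ≈ 341.50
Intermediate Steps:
Function('s')(B) = Mul(12, B) (Function('s')(B) = Mul(Mul(2, B), 6) = Mul(12, B))
Function('R')(L) = Add(Rational(33, 2), Mul(Rational(3, 2), L)) (Function('R')(L) = Mul(Rational(3, 2), Add(L, Mul(-1, -11))) = Mul(Rational(3, 2), Add(L, 11)) = Mul(Rational(3, 2), Add(11, L)) = Add(Rational(33, 2), Mul(Rational(3, 2), L)))
Function('X')(E, H) = Add(24, Mul(3, H)) (Function('X')(E, H) = Mul(3, Add(8, H)) = Add(24, Mul(3, H)))
Add(Function('X')(638, Function('R')(Function('s')(5))), Mul(-1, Function('l')(-61, Function('O')(-21)))) = Add(Add(24, Mul(3, Add(Rational(33, 2), Mul(Rational(3, 2), Mul(12, 5))))), Mul(-1, 2)) = Add(Add(24, Mul(3, Add(Rational(33, 2), Mul(Rational(3, 2), 60)))), -2) = Add(Add(24, Mul(3, Add(Rational(33, 2), 90))), -2) = Add(Add(24, Mul(3, Rational(213, 2))), -2) = Add(Add(24, Rational(639, 2)), -2) = Add(Rational(687, 2), -2) = Rational(683, 2)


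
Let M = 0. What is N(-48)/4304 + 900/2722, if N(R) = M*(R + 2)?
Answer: 450/1361 ≈ 0.33064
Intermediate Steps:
N(R) = 0 (N(R) = 0*(R + 2) = 0*(2 + R) = 0)
N(-48)/4304 + 900/2722 = 0/4304 + 900/2722 = 0*(1/4304) + 900*(1/2722) = 0 + 450/1361 = 450/1361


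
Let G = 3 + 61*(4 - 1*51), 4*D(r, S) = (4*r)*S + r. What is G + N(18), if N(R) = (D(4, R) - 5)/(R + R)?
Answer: -25759/9 ≈ -2862.1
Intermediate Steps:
D(r, S) = r/4 + S*r (D(r, S) = ((4*r)*S + r)/4 = (4*S*r + r)/4 = (r + 4*S*r)/4 = r/4 + S*r)
N(R) = (-4 + 4*R)/(2*R) (N(R) = (4*(1/4 + R) - 5)/(R + R) = ((1 + 4*R) - 5)/((2*R)) = (-4 + 4*R)*(1/(2*R)) = (-4 + 4*R)/(2*R))
G = -2864 (G = 3 + 61*(4 - 51) = 3 + 61*(-47) = 3 - 2867 = -2864)
G + N(18) = -2864 + (2 - 2/18) = -2864 + (2 - 2*1/18) = -2864 + (2 - 1/9) = -2864 + 17/9 = -25759/9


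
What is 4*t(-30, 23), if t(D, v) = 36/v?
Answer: 144/23 ≈ 6.2609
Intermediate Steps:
4*t(-30, 23) = 4*(36/23) = 144/23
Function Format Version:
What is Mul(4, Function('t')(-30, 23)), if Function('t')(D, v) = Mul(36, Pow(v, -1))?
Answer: Rational(144, 23) ≈ 6.2609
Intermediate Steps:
Mul(4, Function('t')(-30, 23)) = Mul(4, Mul(36, Pow(23, -1))) = Mul(4, Mul(36, Rational(1, 23))) = Mul(4, Rational(36, 23)) = Rational(144, 23)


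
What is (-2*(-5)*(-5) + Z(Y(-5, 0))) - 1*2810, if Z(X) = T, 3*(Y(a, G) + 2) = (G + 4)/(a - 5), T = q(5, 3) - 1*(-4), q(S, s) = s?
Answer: -2853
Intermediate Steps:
T = 7 (T = 3 - 1*(-4) = 3 + 4 = 7)
Y(a, G) = -2 + (4 + G)/(3*(-5 + a)) (Y(a, G) = -2 + ((G + 4)/(a - 5))/3 = -2 + ((4 + G)/(-5 + a))/3 = -2 + (4 + G)/(3*(-5 + a)))
Z(X) = 7
(-2*(-5)*(-5) + Z(Y(-5, 0))) - 1*2810 = (-2*(-5)*(-5) + 7) - 1*2810 = (10*(-5) + 7) - 2810 = (-50 + 7) - 2810 = -43 - 2810 = -2853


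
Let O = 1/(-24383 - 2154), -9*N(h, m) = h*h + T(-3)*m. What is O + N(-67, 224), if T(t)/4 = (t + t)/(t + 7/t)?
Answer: -145873898/238833 ≈ -610.78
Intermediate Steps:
T(t) = 8*t/(t + 7/t) (T(t) = 4*((t + t)/(t + 7/t)) = 4*((2*t)/(t + 7/t)) = 4*(2*t/(t + 7/t)) = 8*t/(t + 7/t))
N(h, m) = -m/2 - h**2/9 (N(h, m) = -(h*h + (8*(-3)**2/(7 + (-3)**2))*m)/9 = -(h**2 + (8*9/(7 + 9))*m)/9 = -(h**2 + (8*9/16)*m)/9 = -(h**2 + (8*9*(1/16))*m)/9 = -(h**2 + 9*m/2)/9 = -m/2 - h**2/9)
O = -1/26537 (O = 1/(-26537) = -1/26537 ≈ -3.7683e-5)
O + N(-67, 224) = -1/26537 + (-1/2*224 - 1/9*(-67)**2) = -1/26537 + (-112 - 1/9*4489) = -1/26537 + (-112 - 4489/9) = -1/26537 - 5497/9 = -145873898/238833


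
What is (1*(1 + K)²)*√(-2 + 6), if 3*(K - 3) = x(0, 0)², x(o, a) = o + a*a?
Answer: 32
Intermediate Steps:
x(o, a) = o + a²
K = 3 (K = 3 + (0 + 0²)²/3 = 3 + (0 + 0)²/3 = 3 + (⅓)*0² = 3 + (⅓)*0 = 3 + 0 = 3)
(1*(1 + K)²)*√(-2 + 6) = (1*(1 + 3)²)*√(-2 + 6) = (1*4²)*√4 = (1*16)*2 = 16*2 = 32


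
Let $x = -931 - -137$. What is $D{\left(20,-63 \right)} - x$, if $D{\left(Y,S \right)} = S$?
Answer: $731$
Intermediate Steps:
$x = -794$ ($x = -931 + 137 = -794$)
$D{\left(20,-63 \right)} - x = -63 - -794 = -63 + 794 = 731$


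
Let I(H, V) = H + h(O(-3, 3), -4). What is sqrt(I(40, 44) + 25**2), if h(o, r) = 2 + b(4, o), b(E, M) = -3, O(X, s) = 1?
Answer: 2*sqrt(166) ≈ 25.768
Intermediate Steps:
h(o, r) = -1 (h(o, r) = 2 - 3 = -1)
I(H, V) = -1 + H (I(H, V) = H - 1 = -1 + H)
sqrt(I(40, 44) + 25**2) = sqrt((-1 + 40) + 25**2) = sqrt(39 + 625) = sqrt(664) = 2*sqrt(166)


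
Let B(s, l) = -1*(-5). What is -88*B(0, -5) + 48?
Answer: -392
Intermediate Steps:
B(s, l) = 5
-88*B(0, -5) + 48 = -88*5 + 48 = -440 + 48 = -392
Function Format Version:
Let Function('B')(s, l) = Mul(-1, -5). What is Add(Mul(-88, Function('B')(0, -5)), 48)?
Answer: -392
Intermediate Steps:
Function('B')(s, l) = 5
Add(Mul(-88, Function('B')(0, -5)), 48) = Add(Mul(-88, 5), 48) = Add(-440, 48) = -392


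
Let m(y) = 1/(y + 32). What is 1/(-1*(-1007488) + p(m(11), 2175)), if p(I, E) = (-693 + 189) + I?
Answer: 43/43300313 ≈ 9.9306e-7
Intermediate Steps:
m(y) = 1/(32 + y)
p(I, E) = -504 + I
1/(-1*(-1007488) + p(m(11), 2175)) = 1/(-1*(-1007488) + (-504 + 1/(32 + 11))) = 1/(1007488 + (-504 + 1/43)) = 1/(1007488 - 21671/43) = 1/(43300313/43) = 43/43300313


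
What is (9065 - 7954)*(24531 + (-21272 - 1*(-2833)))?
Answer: 6768212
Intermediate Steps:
(9065 - 7954)*(24531 + (-21272 - 1*(-2833))) = 1111*(24531 + (-21272 + 2833)) = 1111*(24531 - 18439) = 1111*6092 = 6768212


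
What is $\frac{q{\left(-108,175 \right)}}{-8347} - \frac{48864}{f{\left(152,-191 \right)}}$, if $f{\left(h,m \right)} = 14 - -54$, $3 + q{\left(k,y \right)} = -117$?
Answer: $- \frac{5997936}{8347} \approx -718.57$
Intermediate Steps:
$q{\left(k,y \right)} = -120$ ($q{\left(k,y \right)} = -3 - 117 = -120$)
$f{\left(h,m \right)} = 68$ ($f{\left(h,m \right)} = 14 + 54 = 68$)
$\frac{q{\left(-108,175 \right)}}{-8347} - \frac{48864}{f{\left(152,-191 \right)}} = - \frac{120}{-8347} - \frac{48864}{68} = \left(-120\right) \left(- \frac{1}{8347}\right) - \frac{12216}{17} = \frac{120}{8347} - \frac{12216}{17} = - \frac{5997936}{8347}$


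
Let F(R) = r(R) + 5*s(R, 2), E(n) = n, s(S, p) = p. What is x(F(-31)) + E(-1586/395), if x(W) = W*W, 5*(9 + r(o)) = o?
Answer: 45474/1975 ≈ 23.025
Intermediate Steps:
r(o) = -9 + o/5
F(R) = 1 + R/5 (F(R) = (-9 + R/5) + 5*2 = (-9 + R/5) + 10 = 1 + R/5)
x(W) = W²
x(F(-31)) + E(-1586/395) = (1 + (⅕)*(-31))² - 1586/395 = (1 - 31/5)² - 1586*1/395 = (-26/5)² - 1586/395 = 676/25 - 1586/395 = 45474/1975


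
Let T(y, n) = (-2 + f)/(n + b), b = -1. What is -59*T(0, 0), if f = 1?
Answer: -59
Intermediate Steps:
T(y, n) = -1/(-1 + n) (T(y, n) = (-2 + 1)/(n - 1) = -1/(-1 + n))
-59*T(0, 0) = -(-59)/(-1 + 0) = -(-59)/(-1) = -(-59)*(-1) = -59*1 = -59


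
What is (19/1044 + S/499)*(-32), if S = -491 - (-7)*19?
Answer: 2914168/130239 ≈ 22.376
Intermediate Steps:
S = -358 (S = -491 - 1*(-133) = -491 + 133 = -358)
(19/1044 + S/499)*(-32) = (19/1044 - 358/499)*(-32) = -364271/520956*(-32) = 2914168/130239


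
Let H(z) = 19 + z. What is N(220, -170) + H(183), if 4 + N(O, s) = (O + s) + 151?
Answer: 399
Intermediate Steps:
N(O, s) = 147 + O + s (N(O, s) = -4 + ((O + s) + 151) = -4 + (151 + O + s) = 147 + O + s)
N(220, -170) + H(183) = (147 + 220 - 170) + (19 + 183) = 197 + 202 = 399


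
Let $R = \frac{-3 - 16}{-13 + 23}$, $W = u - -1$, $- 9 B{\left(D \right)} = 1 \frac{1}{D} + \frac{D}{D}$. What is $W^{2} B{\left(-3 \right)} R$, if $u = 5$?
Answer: $\frac{76}{15} \approx 5.0667$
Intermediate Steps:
$B{\left(D \right)} = - \frac{1}{9} - \frac{1}{9 D}$ ($B{\left(D \right)} = - \frac{1 \frac{1}{D} + \frac{D}{D}}{9} = - \frac{\frac{1}{D} + 1}{9} = - \frac{1 + \frac{1}{D}}{9} = - \frac{1}{9} - \frac{1}{9 D}$)
$W = 6$ ($W = 5 - -1 = 5 + 1 = 6$)
$R = - \frac{19}{10} \approx -1.9$
$W^{2} B{\left(-3 \right)} R = 6^{2} \frac{-1 - -3}{9 \left(-3\right)} \left(- \frac{19}{10}\right) = 36 \cdot \frac{1}{9} \left(- \frac{1}{3}\right) \left(-1 + 3\right) \left(- \frac{19}{10}\right) = 36 \cdot \frac{1}{9} \left(- \frac{1}{3}\right) 2 \left(- \frac{19}{10}\right) = 36 \left(- \frac{2}{27}\right) \left(- \frac{19}{10}\right) = \left(- \frac{8}{3}\right) \left(- \frac{19}{10}\right) = \frac{76}{15}$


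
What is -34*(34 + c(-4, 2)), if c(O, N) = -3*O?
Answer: -1564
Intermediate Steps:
-34*(34 + c(-4, 2)) = -34*(34 - 3*(-4)) = -34*(34 + 12) = -34*46 = -1564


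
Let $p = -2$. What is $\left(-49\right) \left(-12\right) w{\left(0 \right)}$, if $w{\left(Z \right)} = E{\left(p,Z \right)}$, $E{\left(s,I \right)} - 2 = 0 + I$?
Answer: $1176$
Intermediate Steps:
$E{\left(s,I \right)} = 2 + I$ ($E{\left(s,I \right)} = 2 + \left(0 + I\right) = 2 + I$)
$w{\left(Z \right)} = 2 + Z$
$\left(-49\right) \left(-12\right) w{\left(0 \right)} = \left(-49\right) \left(-12\right) \left(2 + 0\right) = 588 \cdot 2 = 1176$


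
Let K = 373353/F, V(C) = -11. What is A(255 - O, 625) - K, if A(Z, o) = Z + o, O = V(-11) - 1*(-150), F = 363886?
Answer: 269266173/363886 ≈ 739.97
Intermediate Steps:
O = 139 (O = -11 - 1*(-150) = -11 + 150 = 139)
K = 373353/363886 ≈ 1.0260
A(255 - O, 625) - K = ((255 - 1*139) + 625) - 1*373353/363886 = ((255 - 139) + 625) - 373353/363886 = (116 + 625) - 373353/363886 = 741 - 373353/363886 = 269266173/363886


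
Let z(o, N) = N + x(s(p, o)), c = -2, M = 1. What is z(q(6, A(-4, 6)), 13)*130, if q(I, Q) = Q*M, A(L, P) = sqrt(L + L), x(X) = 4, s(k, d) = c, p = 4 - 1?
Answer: 2210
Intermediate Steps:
p = 3
s(k, d) = -2
A(L, P) = sqrt(2)*sqrt(L) (A(L, P) = sqrt(2*L) = sqrt(2)*sqrt(L))
q(I, Q) = Q (q(I, Q) = Q*1 = Q)
z(o, N) = 4 + N (z(o, N) = N + 4 = 4 + N)
z(q(6, A(-4, 6)), 13)*130 = (4 + 13)*130 = 17*130 = 2210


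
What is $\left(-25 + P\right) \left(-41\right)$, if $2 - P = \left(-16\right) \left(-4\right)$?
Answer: $3567$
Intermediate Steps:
$P = -62$ ($P = 2 - \left(-16\right) \left(-4\right) = 2 - 64 = -62$)
$\left(-25 + P\right) \left(-41\right) = \left(-25 - 62\right) \left(-41\right) = \left(-87\right) \left(-41\right) = 3567$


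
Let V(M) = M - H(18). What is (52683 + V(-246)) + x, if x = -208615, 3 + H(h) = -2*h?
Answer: -156139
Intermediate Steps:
H(h) = -3 - 2*h
V(M) = 39 + M (V(M) = M - (-3 - 2*18) = M - (-3 - 36) = M - 1*(-39) = M + 39 = 39 + M)
(52683 + V(-246)) + x = (52683 + (39 - 246)) - 208615 = (52683 - 207) - 208615 = 52476 - 208615 = -156139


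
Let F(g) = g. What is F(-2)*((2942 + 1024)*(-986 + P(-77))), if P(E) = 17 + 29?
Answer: 7456080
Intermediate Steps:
P(E) = 46
F(-2)*((2942 + 1024)*(-986 + P(-77))) = -2*(2942 + 1024)*(-986 + 46) = -7932*(-940) = -2*(-3728040) = 7456080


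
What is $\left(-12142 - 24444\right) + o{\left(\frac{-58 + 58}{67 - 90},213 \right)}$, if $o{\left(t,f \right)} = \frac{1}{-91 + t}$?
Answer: $- \frac{3329327}{91} \approx -36586.0$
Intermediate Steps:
$\left(-12142 - 24444\right) + o{\left(\frac{-58 + 58}{67 - 90},213 \right)} = \left(-12142 - 24444\right) + \frac{1}{-91 + \frac{-58 + 58}{67 - 90}} = -36586 + \frac{1}{-91 + \frac{0}{-23}} = -36586 + \frac{1}{-91 + 0 \left(- \frac{1}{23}\right)} = -36586 + \frac{1}{-91 + 0} = -36586 + \frac{1}{-91} = -36586 - \frac{1}{91} = - \frac{3329327}{91}$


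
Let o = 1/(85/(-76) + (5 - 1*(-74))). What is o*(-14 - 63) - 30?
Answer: -183422/5919 ≈ -30.989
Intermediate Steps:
o = 76/5919 (o = 1/(85*(-1/76) + (5 + 74)) = 1/(-85/76 + 79) = 1/(5919/76) = 76/5919 ≈ 0.012840)
o*(-14 - 63) - 30 = 76*(-14 - 63)/5919 - 30 = (76/5919)*(-77) - 30 = -5852/5919 - 30 = -183422/5919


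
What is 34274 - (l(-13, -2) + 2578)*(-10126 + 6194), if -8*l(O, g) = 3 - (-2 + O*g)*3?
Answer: 20409767/2 ≈ 1.0205e+7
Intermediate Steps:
l(O, g) = -9/8 + 3*O*g/8 (l(O, g) = -(3 - (-2 + O*g)*3)/8 = -(3 - (-6 + 3*O*g))/8 = -(3 + (6 - 3*O*g))/8 = -(9 - 3*O*g)/8 = -9/8 + 3*O*g/8)
34274 - (l(-13, -2) + 2578)*(-10126 + 6194) = 34274 - ((-9/8 + (3/8)*(-13)*(-2)) + 2578)*(-10126 + 6194) = 34274 - ((-9/8 + 39/4) + 2578)*(-3932) = 34274 - (69/8 + 2578)*(-3932) = 34274 - 20693*(-3932)/8 = 34274 - 1*(-20341219/2) = 34274 + 20341219/2 = 20409767/2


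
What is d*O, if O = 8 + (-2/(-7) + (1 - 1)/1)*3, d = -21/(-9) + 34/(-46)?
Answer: 6820/483 ≈ 14.120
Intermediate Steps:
d = 110/69 (d = -21*(-⅑) + 34*(-1/46) = 7/3 - 17/23 = 110/69 ≈ 1.5942)
O = 62/7 (O = 8 + (-2*(-⅐) + 0*1)*3 = 8 + (2/7 + 0)*3 = 8 + (2/7)*3 = 8 + 6/7 = 62/7 ≈ 8.8571)
d*O = (110/69)*(62/7) = 6820/483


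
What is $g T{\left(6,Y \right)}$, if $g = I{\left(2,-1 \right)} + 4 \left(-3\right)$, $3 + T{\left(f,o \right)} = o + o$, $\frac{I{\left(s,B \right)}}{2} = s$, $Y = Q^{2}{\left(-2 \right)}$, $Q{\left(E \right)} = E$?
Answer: $-40$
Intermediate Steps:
$Y = 4$ ($Y = \left(-2\right)^{2} = 4$)
$I{\left(s,B \right)} = 2 s$
$T{\left(f,o \right)} = -3 + 2 o$ ($T{\left(f,o \right)} = -3 + \left(o + o\right) = -3 + 2 o$)
$g = -8$ ($g = 2 \cdot 2 + 4 \left(-3\right) = 4 - 12 = -8$)
$g T{\left(6,Y \right)} = - 8 \left(-3 + 2 \cdot 4\right) = - 8 \left(-3 + 8\right) = \left(-8\right) 5 = -40$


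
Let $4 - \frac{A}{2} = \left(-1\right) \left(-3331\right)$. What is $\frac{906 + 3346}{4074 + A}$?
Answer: $- \frac{1063}{645} \approx -1.6481$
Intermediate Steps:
$A = -6654$ ($A = 8 - 2 \left(\left(-1\right) \left(-3331\right)\right) = 8 - 6662 = -6654$)
$\frac{906 + 3346}{4074 + A} = \frac{906 + 3346}{4074 - 6654} = \frac{4252}{-2580} = 4252 \left(- \frac{1}{2580}\right) = - \frac{1063}{645}$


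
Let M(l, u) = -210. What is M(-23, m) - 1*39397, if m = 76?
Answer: -39607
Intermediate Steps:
M(-23, m) - 1*39397 = -210 - 1*39397 = -210 - 39397 = -39607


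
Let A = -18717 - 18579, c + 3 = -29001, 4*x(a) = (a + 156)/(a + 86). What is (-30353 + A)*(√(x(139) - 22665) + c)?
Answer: 1962091596 - 67649*I*√20398205/30 ≈ 1.9621e+9 - 1.0184e+7*I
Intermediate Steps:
x(a) = (156 + a)/(4*(86 + a)) (x(a) = ((a + 156)/(a + 86))/4 = ((156 + a)/(86 + a))/4 = (156 + a)/(4*(86 + a)))
c = -29004 (c = -3 - 29001 = -29004)
A = -37296
(-30353 + A)*(√(x(139) - 22665) + c) = (-30353 - 37296)*(√((156 + 139)/(4*(86 + 139)) - 22665) - 29004) = -67649*(√((¼)*295/225 - 22665) - 29004) = -67649*(√((¼)*(1/225)*295 - 22665) - 29004) = -67649*(√(59/180 - 22665) - 29004) = -67649*(√(-4079641/180) - 29004) = -67649*(I*√20398205/30 - 29004) = -67649*(-29004 + I*√20398205/30) = 1962091596 - 67649*I*√20398205/30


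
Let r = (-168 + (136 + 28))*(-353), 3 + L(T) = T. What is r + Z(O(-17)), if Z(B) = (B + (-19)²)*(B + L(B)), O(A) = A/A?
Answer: 1050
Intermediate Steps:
L(T) = -3 + T
O(A) = 1
Z(B) = (-3 + 2*B)*(361 + B) (Z(B) = (B + (-19)²)*(B + (-3 + B)) = (B + 361)*(-3 + 2*B) = (361 + B)*(-3 + 2*B) = (-3 + 2*B)*(361 + B))
r = 1412 (r = (-168 + 164)*(-353) = -4*(-353) = 1412)
r + Z(O(-17)) = 1412 + (-1083 + 2*1² + 719*1) = 1412 + (-1083 + 2*1 + 719) = 1412 + (-1083 + 2 + 719) = 1412 - 362 = 1050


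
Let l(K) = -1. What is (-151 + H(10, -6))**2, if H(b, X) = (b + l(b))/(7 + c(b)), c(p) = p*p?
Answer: 260757904/11449 ≈ 22776.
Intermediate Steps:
c(p) = p**2
H(b, X) = (-1 + b)/(7 + b**2) (H(b, X) = (b - 1)/(7 + b**2) = (-1 + b)/(7 + b**2))
(-151 + H(10, -6))**2 = (-151 + (-1 + 10)/(7 + 10**2))**2 = (-151 + 9/(7 + 100))**2 = (-151 + 9/107)**2 = (-16148/107)**2 = 260757904/11449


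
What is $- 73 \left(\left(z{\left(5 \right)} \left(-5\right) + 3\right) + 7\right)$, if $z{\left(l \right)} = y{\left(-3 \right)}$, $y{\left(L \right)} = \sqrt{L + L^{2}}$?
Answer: $-730 + 365 \sqrt{6} \approx 164.06$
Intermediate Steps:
$z{\left(l \right)} = \sqrt{6}$ ($z{\left(l \right)} = \sqrt{- 3 \left(1 - 3\right)} = \sqrt{\left(-3\right) \left(-2\right)} = \sqrt{6}$)
$- 73 \left(\left(z{\left(5 \right)} \left(-5\right) + 3\right) + 7\right) = - 73 \left(\left(\sqrt{6} \left(-5\right) + 3\right) + 7\right) = - 73 \left(\left(- 5 \sqrt{6} + 3\right) + 7\right) = - 73 \left(\left(3 - 5 \sqrt{6}\right) + 7\right) = - 73 \left(10 - 5 \sqrt{6}\right) = -730 + 365 \sqrt{6}$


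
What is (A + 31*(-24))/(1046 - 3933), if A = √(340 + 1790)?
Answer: 744/2887 - √2130/2887 ≈ 0.24172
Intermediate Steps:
A = √2130 ≈ 46.152
(A + 31*(-24))/(1046 - 3933) = (√2130 + 31*(-24))/(1046 - 3933) = (√2130 - 744)/(-2887) = (-744 + √2130)*(-1/2887) = 744/2887 - √2130/2887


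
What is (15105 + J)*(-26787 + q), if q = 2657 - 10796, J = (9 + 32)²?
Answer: -586267836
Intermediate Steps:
J = 1681 (J = 41² = 1681)
q = -8139
(15105 + J)*(-26787 + q) = (15105 + 1681)*(-26787 - 8139) = 16786*(-34926) = -586267836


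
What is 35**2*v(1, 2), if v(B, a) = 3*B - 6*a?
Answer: -11025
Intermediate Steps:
v(B, a) = -6*a + 3*B
35**2*v(1, 2) = 35**2*(-6*2 + 3*1) = 1225*(-12 + 3) = 1225*(-9) = -11025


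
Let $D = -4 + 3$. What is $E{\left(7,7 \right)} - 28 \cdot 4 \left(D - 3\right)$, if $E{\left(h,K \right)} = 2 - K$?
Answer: $443$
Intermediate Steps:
$D = -1$
$E{\left(7,7 \right)} - 28 \cdot 4 \left(D - 3\right) = \left(2 - 7\right) - 28 \cdot 4 \left(-1 - 3\right) = \left(2 - 7\right) - 28 \cdot 4 \left(-4\right) = -5 - -448 = -5 + 448 = 443$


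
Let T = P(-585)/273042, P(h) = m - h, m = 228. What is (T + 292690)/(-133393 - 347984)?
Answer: -26638887931/43812046278 ≈ -0.60803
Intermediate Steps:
P(h) = 228 - h
T = 271/91014 (T = (228 - 1*(-585))/273042 = (228 + 585)*(1/273042) = 813*(1/273042) = 271/91014 ≈ 0.0029776)
(T + 292690)/(-133393 - 347984) = (271/91014 + 292690)/(-133393 - 347984) = (26638887931/91014)/(-481377) = (26638887931/91014)*(-1/481377) = -26638887931/43812046278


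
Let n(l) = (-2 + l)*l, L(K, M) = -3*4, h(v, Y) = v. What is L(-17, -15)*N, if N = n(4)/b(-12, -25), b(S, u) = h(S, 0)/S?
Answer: -96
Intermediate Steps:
L(K, M) = -12
b(S, u) = 1 (b(S, u) = S/S = 1)
n(l) = l*(-2 + l)
N = 8 (N = (4*(-2 + 4))/1 = (4*2)*1 = 8*1 = 8)
L(-17, -15)*N = -12*8 = -96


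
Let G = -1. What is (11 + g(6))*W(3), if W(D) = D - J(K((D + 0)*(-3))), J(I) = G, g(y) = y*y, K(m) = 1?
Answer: 188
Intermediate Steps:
g(y) = y²
J(I) = -1
W(D) = 1 + D (W(D) = D - 1*(-1) = D + 1 = 1 + D)
(11 + g(6))*W(3) = (11 + 6²)*(1 + 3) = (11 + 36)*4 = 47*4 = 188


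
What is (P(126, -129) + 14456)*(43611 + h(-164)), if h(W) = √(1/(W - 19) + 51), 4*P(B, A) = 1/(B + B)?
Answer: 211828061513/336 + 14571649*√426939/92232 ≈ 6.3054e+8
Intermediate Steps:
P(B, A) = 1/(8*B) (P(B, A) = 1/(4*(B + B)) = 1/(4*((2*B))) = (1/(2*B))/4 = 1/(8*B))
h(W) = √(51 + 1/(-19 + W)) (h(W) = √(1/(-19 + W) + 51) = √(51 + 1/(-19 + W)))
(P(126, -129) + 14456)*(43611 + h(-164)) = ((⅛)/126 + 14456)*(43611 + √((-968 + 51*(-164))/(-19 - 164))) = ((⅛)*(1/126) + 14456)*(43611 + √((-968 - 8364)/(-183))) = (1/1008 + 14456)*(43611 + √(-1/183*(-9332))) = 14571649*(43611 + √(9332/183))/1008 = 14571649*(43611 + 2*√426939/183)/1008 = 211828061513/336 + 14571649*√426939/92232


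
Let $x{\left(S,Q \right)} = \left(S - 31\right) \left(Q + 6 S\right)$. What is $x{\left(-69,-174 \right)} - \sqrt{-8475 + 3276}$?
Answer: $58800 - i \sqrt{5199} \approx 58800.0 - 72.104 i$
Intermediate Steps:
$x{\left(S,Q \right)} = \left(-31 + S\right) \left(Q + 6 S\right)$
$x{\left(-69,-174 \right)} - \sqrt{-8475 + 3276} = \left(\left(-186\right) \left(-69\right) - -5394 + 6 \left(-69\right)^{2} - -12006\right) - \sqrt{-8475 + 3276} = \left(12834 + 5394 + 6 \cdot 4761 + 12006\right) - \sqrt{-5199} = \left(12834 + 5394 + 28566 + 12006\right) - i \sqrt{5199} = 58800 - i \sqrt{5199}$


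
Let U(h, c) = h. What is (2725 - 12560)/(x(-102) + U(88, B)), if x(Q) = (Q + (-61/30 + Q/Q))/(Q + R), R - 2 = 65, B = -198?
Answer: -10326750/95491 ≈ -108.14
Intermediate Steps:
R = 67 (R = 2 + 65 = 67)
x(Q) = (-31/30 + Q)/(67 + Q) (x(Q) = (Q + (-61/30 + Q/Q))/(Q + 67) = (Q + (-61*1/30 + 1))/(67 + Q) = (Q + (-61/30 + 1))/(67 + Q) = (Q - 31/30)/(67 + Q) = (-31/30 + Q)/(67 + Q))
(2725 - 12560)/(x(-102) + U(88, B)) = (2725 - 12560)/((-31/30 - 102)/(67 - 102) + 88) = -9835/(-3091/30/(-35) + 88) = -9835/(-1/35*(-3091/30) + 88) = -9835/(3091/1050 + 88) = -9835/95491/1050 = -9835*1050/95491 = -10326750/95491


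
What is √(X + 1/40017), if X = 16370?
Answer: √26214267970947/40017 ≈ 127.95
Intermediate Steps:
√(X + 1/40017) = √(16370 + 1/40017) = √(655078291/40017) = √26214267970947/40017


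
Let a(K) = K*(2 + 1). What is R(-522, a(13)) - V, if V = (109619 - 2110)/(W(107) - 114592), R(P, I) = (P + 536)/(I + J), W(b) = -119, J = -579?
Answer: 9408151/10323990 ≈ 0.91129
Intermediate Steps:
a(K) = 3*K (a(K) = K*3 = 3*K)
R(P, I) = (536 + P)/(-579 + I) (R(P, I) = (P + 536)/(I - 579) = (536 + P)/(-579 + I))
V = -107509/114711 (V = (109619 - 2110)/(-119 - 114592) = 107509/(-114711) = 107509*(-1/114711) = -107509/114711 ≈ -0.93722)
R(-522, a(13)) - V = (536 - 522)/(-579 + 3*13) - 1*(-107509/114711) = 14/(-579 + 39) + 107509/114711 = 14/(-540) + 107509/114711 = -1/540*14 + 107509/114711 = -7/270 + 107509/114711 = 9408151/10323990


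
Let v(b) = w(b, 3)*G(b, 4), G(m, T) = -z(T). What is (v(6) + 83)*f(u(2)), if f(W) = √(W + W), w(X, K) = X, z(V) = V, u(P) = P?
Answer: 118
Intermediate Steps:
f(W) = √2*√W (f(W) = √(2*W) = √2*√W)
G(m, T) = -T
v(b) = -4*b (v(b) = b*(-1*4) = b*(-4) = -4*b)
(v(6) + 83)*f(u(2)) = (-4*6 + 83)*(√2*√2) = (-24 + 83)*2 = 59*2 = 118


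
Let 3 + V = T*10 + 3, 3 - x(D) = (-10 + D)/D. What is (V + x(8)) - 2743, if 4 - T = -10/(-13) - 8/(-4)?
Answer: -141827/52 ≈ -2727.4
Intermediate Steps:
T = 16/13 (T = 4 - (-10/(-13) - 8/(-4)) = 4 - (-10*(-1/13) - 8*(-¼)) = 4 - (10/13 + 2) = 4 - 1*36/13 = 4 - 36/13 = 16/13 ≈ 1.2308)
x(D) = 3 - (-10 + D)/D
V = 160/13 (V = -3 + ((16/13)*10 + 3) = -3 + (160/13 + 3) = -3 + 199/13 = 160/13 ≈ 12.308)
(V + x(8)) - 2743 = (160/13 + (2 + 10/8)) - 2743 = (160/13 + (2 + 10*(⅛))) - 2743 = (160/13 + (2 + 5/4)) - 2743 = (160/13 + 13/4) - 2743 = 809/52 - 2743 = -141827/52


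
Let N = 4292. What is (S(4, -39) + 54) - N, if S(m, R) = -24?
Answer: -4262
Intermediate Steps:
(S(4, -39) + 54) - N = (-24 + 54) - 1*4292 = 30 - 4292 = -4262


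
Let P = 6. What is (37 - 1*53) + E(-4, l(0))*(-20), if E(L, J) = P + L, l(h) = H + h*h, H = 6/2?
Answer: -56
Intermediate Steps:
H = 3 (H = 6*(½) = 3)
l(h) = 3 + h² (l(h) = 3 + h*h = 3 + h²)
E(L, J) = 6 + L
(37 - 1*53) + E(-4, l(0))*(-20) = (37 - 1*53) + (6 - 4)*(-20) = (37 - 53) + 2*(-20) = -16 - 40 = -56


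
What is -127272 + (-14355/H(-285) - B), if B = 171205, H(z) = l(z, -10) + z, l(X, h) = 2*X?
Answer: -5670744/19 ≈ -2.9846e+5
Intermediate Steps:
H(z) = 3*z (H(z) = 2*z + z = 3*z)
-127272 + (-14355/H(-285) - B) = -127272 + (-14355/(3*(-285)) - 1*171205) = -127272 + (-14355/(-855) - 171205) = -127272 + (-14355*(-1/855) - 171205) = -127272 + (319/19 - 171205) = -127272 - 3252576/19 = -5670744/19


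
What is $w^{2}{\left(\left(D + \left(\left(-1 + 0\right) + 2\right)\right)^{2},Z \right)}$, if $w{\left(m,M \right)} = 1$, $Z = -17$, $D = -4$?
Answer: $1$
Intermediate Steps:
$w^{2}{\left(\left(D + \left(\left(-1 + 0\right) + 2\right)\right)^{2},Z \right)} = 1^{2} = 1$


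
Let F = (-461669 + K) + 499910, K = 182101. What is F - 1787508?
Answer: -1567166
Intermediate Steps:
F = 220342 (F = (-461669 + 182101) + 499910 = -279568 + 499910 = 220342)
F - 1787508 = 220342 - 1787508 = -1567166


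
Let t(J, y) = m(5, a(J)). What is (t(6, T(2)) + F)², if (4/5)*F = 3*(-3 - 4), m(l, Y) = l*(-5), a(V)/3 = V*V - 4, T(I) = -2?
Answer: 42025/16 ≈ 2626.6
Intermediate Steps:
a(V) = -12 + 3*V² (a(V) = 3*(V*V - 4) = 3*(V² - 4) = 3*(-4 + V²) = -12 + 3*V²)
m(l, Y) = -5*l
t(J, y) = -25 (t(J, y) = -5*5 = -25)
F = -105/4 (F = 5*(3*(-3 - 4))/4 = 5*(3*(-7))/4 = (5/4)*(-21) = -105/4 ≈ -26.250)
(t(6, T(2)) + F)² = (-25 - 105/4)² = (-205/4)² = 42025/16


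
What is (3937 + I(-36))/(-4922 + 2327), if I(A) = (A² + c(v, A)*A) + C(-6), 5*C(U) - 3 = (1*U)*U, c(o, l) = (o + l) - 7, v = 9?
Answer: -32324/12975 ≈ -2.4913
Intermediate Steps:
c(o, l) = -7 + l + o (c(o, l) = (l + o) - 7 = -7 + l + o)
C(U) = ⅗ + U²/5 (C(U) = ⅗ + ((1*U)*U)/5 = ⅗ + (U*U)/5 = ⅗ + U²/5)
I(A) = 39/5 + A² + A*(2 + A) (I(A) = (A² + (-7 + A + 9)*A) + (⅗ + (⅕)*(-6)²) = (A² + (2 + A)*A) + (⅗ + (⅕)*36) = (A² + A*(2 + A)) + (⅗ + 36/5) = (A² + A*(2 + A)) + 39/5 = 39/5 + A² + A*(2 + A))
(3937 + I(-36))/(-4922 + 2327) = (3937 + (39/5 + 2*(-36) + 2*(-36)²))/(-4922 + 2327) = (3937 + (39/5 - 72 + 2*1296))/(-2595) = (3937 + (39/5 - 72 + 2592))*(-1/2595) = (3937 + 12639/5)*(-1/2595) = (32324/5)*(-1/2595) = -32324/12975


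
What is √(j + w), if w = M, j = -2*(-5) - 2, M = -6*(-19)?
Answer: √122 ≈ 11.045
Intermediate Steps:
M = 114
j = 8 (j = 10 - 2 = 8)
w = 114
√(j + w) = √(8 + 114) = √122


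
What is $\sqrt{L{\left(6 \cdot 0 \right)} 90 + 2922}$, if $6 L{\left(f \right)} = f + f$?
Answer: $\sqrt{2922} \approx 54.056$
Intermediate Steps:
$L{\left(f \right)} = \frac{f}{3}$ ($L{\left(f \right)} = \frac{f + f}{6} = \frac{2 f}{6} = \frac{f}{3}$)
$\sqrt{L{\left(6 \cdot 0 \right)} 90 + 2922} = \sqrt{\frac{6 \cdot 0}{3} \cdot 90 + 2922} = \sqrt{\frac{1}{3} \cdot 0 \cdot 90 + 2922} = \sqrt{0 \cdot 90 + 2922} = \sqrt{0 + 2922} = \sqrt{2922}$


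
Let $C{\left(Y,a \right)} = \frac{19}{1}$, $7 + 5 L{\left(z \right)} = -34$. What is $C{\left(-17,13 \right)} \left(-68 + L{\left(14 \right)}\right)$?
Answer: $- \frac{7239}{5} \approx -1447.8$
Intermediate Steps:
$L{\left(z \right)} = - \frac{41}{5}$ ($L{\left(z \right)} = - \frac{7}{5} + \frac{1}{5} \left(-34\right) = - \frac{7}{5} - \frac{34}{5} = - \frac{41}{5}$)
$C{\left(Y,a \right)} = 19$ ($C{\left(Y,a \right)} = 19 \cdot 1 = 19$)
$C{\left(-17,13 \right)} \left(-68 + L{\left(14 \right)}\right) = 19 \left(-68 - \frac{41}{5}\right) = 19 \left(- \frac{381}{5}\right) = - \frac{7239}{5}$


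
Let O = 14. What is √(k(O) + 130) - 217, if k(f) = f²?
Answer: -217 + √326 ≈ -198.94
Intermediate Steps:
√(k(O) + 130) - 217 = √(14² + 130) - 217 = √(196 + 130) - 217 = √326 - 217 = -217 + √326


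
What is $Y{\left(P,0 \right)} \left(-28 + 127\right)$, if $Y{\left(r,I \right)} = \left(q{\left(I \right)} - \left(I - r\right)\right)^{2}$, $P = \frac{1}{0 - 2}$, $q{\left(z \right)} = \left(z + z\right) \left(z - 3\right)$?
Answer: $\frac{99}{4} \approx 24.75$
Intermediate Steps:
$q{\left(z \right)} = 2 z \left(-3 + z\right)$
$P = - \frac{1}{2}$ ($P = \frac{1}{-2} = - \frac{1}{2} \approx -0.5$)
$Y{\left(r,I \right)} = \left(r - I + 2 I \left(-3 + I\right)\right)^{2}$ ($Y{\left(r,I \right)} = \left(2 I \left(-3 + I\right) - \left(I - r\right)\right)^{2} = \left(r - I + 2 I \left(-3 + I\right)\right)^{2}$)
$Y{\left(P,0 \right)} \left(-28 + 127\right) = \left(- \frac{1}{2} - 0 + 2 \cdot 0 \left(-3 + 0\right)\right)^{2} \left(-28 + 127\right) = \left(- \frac{1}{2} + 0 + 2 \cdot 0 \left(-3\right)\right)^{2} \cdot 99 = \left(- \frac{1}{2} + 0 + 0\right)^{2} \cdot 99 = \left(- \frac{1}{2}\right)^{2} \cdot 99 = \frac{1}{4} \cdot 99 = \frac{99}{4}$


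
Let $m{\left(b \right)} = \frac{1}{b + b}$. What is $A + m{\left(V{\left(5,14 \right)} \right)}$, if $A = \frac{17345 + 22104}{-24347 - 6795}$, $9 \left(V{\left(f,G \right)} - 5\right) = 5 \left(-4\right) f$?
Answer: $- \frac{1154917}{856405} \approx -1.3486$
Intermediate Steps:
$V{\left(f,G \right)} = 5 - \frac{20 f}{9}$ ($V{\left(f,G \right)} = 5 + \frac{5 \left(-4\right) f}{9} = 5 + \frac{\left(-20\right) f}{9} = 5 - \frac{20 f}{9}$)
$A = - \frac{39449}{31142}$ ($A = \frac{39449}{-31142} = 39449 \left(- \frac{1}{31142}\right) = - \frac{39449}{31142} \approx -1.2667$)
$m{\left(b \right)} = \frac{1}{2 b}$
$A + m{\left(V{\left(5,14 \right)} \right)} = - \frac{39449}{31142} + \frac{1}{2 \left(5 - \frac{100}{9}\right)} = - \frac{39449}{31142} + \frac{1}{2 \left(- \frac{55}{9}\right)} = - \frac{39449}{31142} + \frac{1}{2} \left(- \frac{9}{55}\right) = - \frac{39449}{31142} - \frac{9}{110} = - \frac{1154917}{856405}$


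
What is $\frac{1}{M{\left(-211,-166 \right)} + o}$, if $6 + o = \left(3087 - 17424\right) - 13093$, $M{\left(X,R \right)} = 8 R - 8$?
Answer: $- \frac{1}{28772} \approx -3.4756 \cdot 10^{-5}$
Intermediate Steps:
$M{\left(X,R \right)} = -8 + 8 R$
$o = -27436$ ($o = -6 + \left(\left(3087 - 17424\right) - 13093\right) = -6 - 27430 = -27436$)
$\frac{1}{M{\left(-211,-166 \right)} + o} = \frac{1}{\left(-8 + 8 \left(-166\right)\right) - 27436} = \frac{1}{\left(-8 - 1328\right) - 27436} = \frac{1}{-1336 - 27436} = \frac{1}{-28772} = - \frac{1}{28772}$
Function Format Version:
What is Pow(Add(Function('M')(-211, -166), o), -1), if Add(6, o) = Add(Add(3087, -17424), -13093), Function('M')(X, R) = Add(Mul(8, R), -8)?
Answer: Rational(-1, 28772) ≈ -3.4756e-5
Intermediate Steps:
Function('M')(X, R) = Add(-8, Mul(8, R))
o = -27436 (o = Add(-6, Add(Add(3087, -17424), -13093)) = Add(-6, Add(-14337, -13093)) = Add(-6, -27430) = -27436)
Pow(Add(Function('M')(-211, -166), o), -1) = Pow(Add(Add(-8, Mul(8, -166)), -27436), -1) = Pow(Add(Add(-8, -1328), -27436), -1) = Pow(Add(-1336, -27436), -1) = Pow(-28772, -1) = Rational(-1, 28772)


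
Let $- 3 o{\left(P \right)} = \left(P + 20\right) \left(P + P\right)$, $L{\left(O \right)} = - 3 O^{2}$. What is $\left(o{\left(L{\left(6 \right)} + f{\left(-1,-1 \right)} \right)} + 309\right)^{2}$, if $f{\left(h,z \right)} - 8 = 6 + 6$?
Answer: $\frac{121903681}{9} \approx 1.3545 \cdot 10^{7}$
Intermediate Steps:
$f{\left(h,z \right)} = 20$ ($f{\left(h,z \right)} = 8 + \left(6 + 6\right) = 8 + 12 = 20$)
$o{\left(P \right)} = - \frac{2 P \left(20 + P\right)}{3}$ ($o{\left(P \right)} = - \frac{\left(P + 20\right) \left(P + P\right)}{3} = - \frac{\left(20 + P\right) 2 P}{3} = - \frac{2 P \left(20 + P\right)}{3}$)
$\left(o{\left(L{\left(6 \right)} + f{\left(-1,-1 \right)} \right)} + 309\right)^{2} = \left(- \frac{2 \left(- 3 \cdot 6^{2} + 20\right) \left(20 + \left(- 3 \cdot 6^{2} + 20\right)\right)}{3} + 309\right)^{2} = \left(- \frac{2 \left(\left(-3\right) 36 + 20\right) \left(20 + \left(\left(-3\right) 36 + 20\right)\right)}{3} + 309\right)^{2} = \left(- \frac{2 \left(-108 + 20\right) \left(20 + \left(-108 + 20\right)\right)}{3} + 309\right)^{2} = \left(\left(- \frac{2}{3}\right) \left(-88\right) \left(20 - 88\right) + 309\right)^{2} = \left(\left(- \frac{2}{3}\right) \left(-88\right) \left(-68\right) + 309\right)^{2} = \left(- \frac{11968}{3} + 309\right)^{2} = \left(- \frac{11041}{3}\right)^{2} = \frac{121903681}{9}$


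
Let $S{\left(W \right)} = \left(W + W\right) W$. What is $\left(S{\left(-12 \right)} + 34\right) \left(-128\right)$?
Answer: $-41216$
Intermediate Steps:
$S{\left(W \right)} = 2 W^{2}$ ($S{\left(W \right)} = 2 W W = 2 W^{2}$)
$\left(S{\left(-12 \right)} + 34\right) \left(-128\right) = \left(2 \left(-12\right)^{2} + 34\right) \left(-128\right) = \left(2 \cdot 144 + 34\right) \left(-128\right) = \left(288 + 34\right) \left(-128\right) = 322 \left(-128\right) = -41216$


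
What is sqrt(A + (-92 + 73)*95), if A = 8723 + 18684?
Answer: sqrt(25602) ≈ 160.01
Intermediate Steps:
A = 27407
sqrt(A + (-92 + 73)*95) = sqrt(27407 + (-92 + 73)*95) = sqrt(27407 - 19*95) = sqrt(27407 - 1805) = sqrt(25602)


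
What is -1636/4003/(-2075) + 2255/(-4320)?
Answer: -3744693971/7176578400 ≈ -0.52179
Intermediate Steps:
-1636/4003/(-2075) + 2255/(-4320) = -1636*1/4003*(-1/2075) + 2255*(-1/4320) = -1636/4003*(-1/2075) - 451/864 = 1636/8306225 - 451/864 = -3744693971/7176578400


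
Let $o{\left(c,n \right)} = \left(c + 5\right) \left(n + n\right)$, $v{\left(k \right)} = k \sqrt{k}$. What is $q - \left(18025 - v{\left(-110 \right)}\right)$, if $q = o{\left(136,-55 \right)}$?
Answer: $-33535 - 110 i \sqrt{110} \approx -33535.0 - 1153.7 i$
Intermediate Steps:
$v{\left(k \right)} = k^{\frac{3}{2}}$
$o{\left(c,n \right)} = 2 n \left(5 + c\right)$ ($o{\left(c,n \right)} = \left(5 + c\right) 2 n = 2 n \left(5 + c\right)$)
$q = -15510$ ($q = 2 \left(-55\right) \left(5 + 136\right) = 2 \left(-55\right) 141 = -15510$)
$q - \left(18025 - v{\left(-110 \right)}\right) = -15510 - \left(18025 - \left(-110\right)^{\frac{3}{2}}\right) = -15510 - \left(18025 - - 110 i \sqrt{110}\right) = -15510 - \left(18025 + 110 i \sqrt{110}\right) = -33535 - 110 i \sqrt{110}$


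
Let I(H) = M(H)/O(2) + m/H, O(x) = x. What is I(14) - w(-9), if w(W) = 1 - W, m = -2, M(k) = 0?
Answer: -71/7 ≈ -10.143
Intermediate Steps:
I(H) = -2/H (I(H) = 0/2 - 2/H = 0*(½) - 2/H = 0 - 2/H = -2/H)
I(14) - w(-9) = -2/14 - (1 - 1*(-9)) = -2*1/14 - (1 + 9) = -⅐ - 1*10 = -⅐ - 10 = -71/7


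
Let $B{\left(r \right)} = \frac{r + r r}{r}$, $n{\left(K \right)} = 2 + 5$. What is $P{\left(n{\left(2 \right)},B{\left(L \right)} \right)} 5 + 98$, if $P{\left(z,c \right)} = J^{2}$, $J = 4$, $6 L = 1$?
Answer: $178$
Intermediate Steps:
$n{\left(K \right)} = 7$
$L = \frac{1}{6}$ ($L = \frac{1}{6} \cdot 1 = \frac{1}{6} \approx 0.16667$)
$B{\left(r \right)} = \frac{r + r^{2}}{r}$
$P{\left(z,c \right)} = 16$ ($P{\left(z,c \right)} = 4^{2} = 16$)
$P{\left(n{\left(2 \right)},B{\left(L \right)} \right)} 5 + 98 = 16 \cdot 5 + 98 = 80 + 98 = 178$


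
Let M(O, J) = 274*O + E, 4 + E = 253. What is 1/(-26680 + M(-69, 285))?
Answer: -1/45337 ≈ -2.2057e-5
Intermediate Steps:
E = 249 (E = -4 + 253 = 249)
M(O, J) = 249 + 274*O (M(O, J) = 274*O + 249 = 249 + 274*O)
1/(-26680 + M(-69, 285)) = 1/(-26680 + (249 + 274*(-69))) = 1/(-26680 + (249 - 18906)) = 1/(-26680 - 18657) = 1/(-45337) = -1/45337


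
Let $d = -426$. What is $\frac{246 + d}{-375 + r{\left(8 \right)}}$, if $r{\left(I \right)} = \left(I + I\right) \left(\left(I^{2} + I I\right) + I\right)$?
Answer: $- \frac{180}{1801} \approx -0.099944$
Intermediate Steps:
$r{\left(I \right)} = 2 I \left(I + 2 I^{2}\right)$ ($r{\left(I \right)} = 2 I \left(\left(I^{2} + I^{2}\right) + I\right) = 2 I \left(2 I^{2} + I\right) = 2 I \left(I + 2 I^{2}\right)$)
$\frac{246 + d}{-375 + r{\left(8 \right)}} = \frac{246 - 426}{-375 + 8^{2} \left(2 + 4 \cdot 8\right)} = - \frac{180}{-375 + 64 \left(2 + 32\right)} = - \frac{180}{-375 + 64 \cdot 34} = - \frac{180}{-375 + 2176} = - \frac{180}{1801}$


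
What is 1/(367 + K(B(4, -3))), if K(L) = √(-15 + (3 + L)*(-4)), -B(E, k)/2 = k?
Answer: 367/134740 - I*√51/134740 ≈ 0.0027238 - 5.3002e-5*I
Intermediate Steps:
B(E, k) = -2*k
K(L) = √(-27 - 4*L) (K(L) = √(-15 + (-12 - 4*L)) = √(-27 - 4*L))
1/(367 + K(B(4, -3))) = 1/(367 + √(-27 - (-8)*(-3))) = 1/(367 + √(-27 - 4*6)) = 1/(367 + √(-27 - 24)) = 1/(367 + √(-51)) = 1/(367 + I*√51)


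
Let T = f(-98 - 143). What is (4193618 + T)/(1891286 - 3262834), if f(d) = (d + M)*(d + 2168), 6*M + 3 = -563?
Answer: -2660573/1028661 ≈ -2.5864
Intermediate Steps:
M = -283/3 (M = -½ + (⅙)*(-563) = -½ - 563/6 = -283/3 ≈ -94.333)
f(d) = (2168 + d)*(-283/3 + d) (f(d) = (d - 283/3)*(d + 2168) = (-283/3 + d)*(2168 + d) = (2168 + d)*(-283/3 + d))
T = -1938562/3 (T = -613544/3 + (-98 - 143)² + 6221*(-98 - 143)/3 = -613544/3 + (-241)² + (6221/3)*(-241) = -613544/3 + 58081 - 1499261/3 = -1938562/3 ≈ -6.4619e+5)
(4193618 + T)/(1891286 - 3262834) = (4193618 - 1938562/3)/(1891286 - 3262834) = (10642292/3)/(-1371548) = (10642292/3)*(-1/1371548) = -2660573/1028661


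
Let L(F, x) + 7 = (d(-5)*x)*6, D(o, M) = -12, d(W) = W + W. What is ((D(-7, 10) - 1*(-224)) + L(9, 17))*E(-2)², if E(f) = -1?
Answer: -815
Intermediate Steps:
d(W) = 2*W
L(F, x) = -7 - 60*x (L(F, x) = -7 + ((2*(-5))*x)*6 = -7 - 10*x*6 = -7 - 60*x)
((D(-7, 10) - 1*(-224)) + L(9, 17))*E(-2)² = ((-12 - 1*(-224)) + (-7 - 60*17))*(-1)² = ((-12 + 224) + (-7 - 1020))*1 = (212 - 1027)*1 = -815*1 = -815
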